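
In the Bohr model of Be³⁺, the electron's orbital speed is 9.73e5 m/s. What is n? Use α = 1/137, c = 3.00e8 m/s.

9

v_n = Zαc/n ⇒ n = Zαc/v = 4 × 0.00730 × 3.00e8 / 9.73e5 ≈ 9.00
n = 9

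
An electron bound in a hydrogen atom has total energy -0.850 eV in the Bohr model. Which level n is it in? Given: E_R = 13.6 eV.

E_n = −E_R Z²/n² ⇒ n² = E_R Z²/(−E_n) = 13.6 × 1² / 0.850 ≈ 16.00
n = 4

4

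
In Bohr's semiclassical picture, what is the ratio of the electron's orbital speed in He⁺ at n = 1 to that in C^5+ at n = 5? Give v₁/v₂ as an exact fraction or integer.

v ∝ Z^1 · n^-1
v₁/v₂ = (2/6)^1 · (1/5)^-1 = 5/3

5/3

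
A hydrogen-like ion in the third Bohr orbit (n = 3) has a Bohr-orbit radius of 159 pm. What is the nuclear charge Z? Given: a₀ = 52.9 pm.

r_n = n²a₀/Z ⇒ Z = n²a₀/r = 3² × 52.9 / 159 ≈ 2.99
Z = 3

3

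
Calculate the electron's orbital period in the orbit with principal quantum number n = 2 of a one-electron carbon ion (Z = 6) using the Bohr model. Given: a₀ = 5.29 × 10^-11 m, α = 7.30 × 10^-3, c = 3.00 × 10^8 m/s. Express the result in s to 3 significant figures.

3.37 × 10^-17 s

r = n²a₀/Z = 2²·5.29 × 10^-11/6 = 3.53 × 10^-11 m
v = Zαc/n = 6·0.00730·3.00 × 10^8/2 = 6.57 × 10^6 m/s
T = 2πr/v = 3.37 × 10^-17 s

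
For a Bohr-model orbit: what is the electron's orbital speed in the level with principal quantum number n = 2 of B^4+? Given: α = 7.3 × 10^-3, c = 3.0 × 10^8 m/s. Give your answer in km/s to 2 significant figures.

5500 km/s

v_n = Zαc/n = 5 × 0.0073 × 3.0 × 10^8 / 2
    = 5500 km/s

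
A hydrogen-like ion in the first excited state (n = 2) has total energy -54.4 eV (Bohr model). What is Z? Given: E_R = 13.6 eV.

4

E_n = −E_R Z²/n² ⇒ Z² = −E_n n²/E_R = 54.4 × 2² / 13.6 ≈ 16.00
Z = 4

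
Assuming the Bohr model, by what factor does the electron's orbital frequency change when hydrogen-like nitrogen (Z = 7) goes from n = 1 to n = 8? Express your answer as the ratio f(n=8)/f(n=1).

1/512

f ∝ Z^2 · n^-3; with Z fixed, f ∝ n^-3.
f(n=8)/f(n=1) = (8/1)^-3 = 1/512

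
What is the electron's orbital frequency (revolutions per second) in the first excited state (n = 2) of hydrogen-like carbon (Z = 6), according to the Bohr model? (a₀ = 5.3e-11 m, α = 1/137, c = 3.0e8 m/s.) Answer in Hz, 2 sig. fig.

r = n²a₀/Z = 3.5e-11 m, v = Zαc/n = 6.6e6 m/s
f = v/(2πr) = 3.0e16 Hz

3.0e16 Hz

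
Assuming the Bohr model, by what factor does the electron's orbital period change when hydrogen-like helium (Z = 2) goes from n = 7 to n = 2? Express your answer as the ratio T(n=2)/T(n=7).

T ∝ Z^-2 · n^3; with Z fixed, T ∝ n^3.
T(n=2)/T(n=7) = (2/7)^3 = 8/343

8/343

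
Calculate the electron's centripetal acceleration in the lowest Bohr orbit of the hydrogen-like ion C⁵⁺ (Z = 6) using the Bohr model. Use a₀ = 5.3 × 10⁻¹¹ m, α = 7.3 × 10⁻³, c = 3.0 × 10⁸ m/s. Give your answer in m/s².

2.0 × 10²⁵ m/s²

r = n²a₀/Z = 8.8 × 10⁻¹² m, v = Zαc/n = 1.3 × 10⁷ m/s
a = v²/r = (1.3 × 10⁷)² / 8.8 × 10⁻¹² = 2.0 × 10²⁵ m/s²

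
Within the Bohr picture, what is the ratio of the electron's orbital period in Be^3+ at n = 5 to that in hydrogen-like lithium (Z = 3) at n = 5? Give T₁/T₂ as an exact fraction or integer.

T ∝ Z^-2 · n^3
T₁/T₂ = (4/3)^-2 · (5/5)^3 = 9/16

9/16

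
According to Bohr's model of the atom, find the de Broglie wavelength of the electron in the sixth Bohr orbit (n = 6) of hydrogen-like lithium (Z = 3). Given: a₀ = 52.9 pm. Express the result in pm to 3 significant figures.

665 pm

The Bohr quantisation condition is nλ = 2πr_n.
r_n = n²a₀/Z = 635 pm
λ = 2πr_n/n = 2π·635/6 = 665 pm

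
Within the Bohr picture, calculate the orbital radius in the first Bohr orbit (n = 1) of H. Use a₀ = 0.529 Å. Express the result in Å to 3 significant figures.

0.529 Å

r_n = n²a₀/Z = 1² × 0.529 / 1
    = 1 × 0.529 / 1 = 0.529 Å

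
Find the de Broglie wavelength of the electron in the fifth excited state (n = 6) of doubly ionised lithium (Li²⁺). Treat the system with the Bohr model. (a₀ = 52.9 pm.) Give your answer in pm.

665 pm

The Bohr quantisation condition is nλ = 2πr_n.
r_n = n²a₀/Z = 635 pm
λ = 2πr_n/n = 2π·635/6 = 665 pm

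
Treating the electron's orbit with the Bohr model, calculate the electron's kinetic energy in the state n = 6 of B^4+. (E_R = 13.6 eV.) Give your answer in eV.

For a Coulomb orbit the virial theorem gives K = −E_n.
E_n = −E_R·Z²/n², so K = E_R·Z²/n² = 13.6 × 5²/6² = 9.44 eV

9.44 eV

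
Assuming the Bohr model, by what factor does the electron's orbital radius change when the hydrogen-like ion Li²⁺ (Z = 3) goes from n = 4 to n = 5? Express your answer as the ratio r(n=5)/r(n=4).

r ∝ Z^-1 · n^2; with Z fixed, r ∝ n^2.
r(n=5)/r(n=4) = (5/4)^2 = 25/16

25/16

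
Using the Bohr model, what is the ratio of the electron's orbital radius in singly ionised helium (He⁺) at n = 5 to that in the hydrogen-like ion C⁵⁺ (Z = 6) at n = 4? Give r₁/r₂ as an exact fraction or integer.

75/16

r ∝ Z^-1 · n^2
r₁/r₂ = (2/6)^-1 · (5/4)^2 = 75/16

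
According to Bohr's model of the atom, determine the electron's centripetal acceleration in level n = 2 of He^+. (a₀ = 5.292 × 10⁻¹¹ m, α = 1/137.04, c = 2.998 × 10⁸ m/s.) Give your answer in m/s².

4.522 × 10²² m/s²

r = n²a₀/Z = 1.058 × 10⁻¹⁰ m, v = Zαc/n = 2.188 × 10⁶ m/s
a = v²/r = (2.188 × 10⁶)² / 1.058 × 10⁻¹⁰ = 4.522 × 10²² m/s²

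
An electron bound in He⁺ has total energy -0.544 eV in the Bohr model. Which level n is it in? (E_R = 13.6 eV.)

E_n = −E_R Z²/n² ⇒ n² = E_R Z²/(−E_n) = 13.6 × 2² / 0.544 ≈ 100.00
n = 10

10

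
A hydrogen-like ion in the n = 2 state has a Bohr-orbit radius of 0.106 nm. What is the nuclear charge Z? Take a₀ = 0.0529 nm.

r_n = n²a₀/Z ⇒ Z = n²a₀/r = 2² × 0.0529 / 0.106 ≈ 2.00
Z = 2

2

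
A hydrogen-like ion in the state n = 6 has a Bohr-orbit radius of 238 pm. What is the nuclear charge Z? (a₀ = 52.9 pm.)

r_n = n²a₀/Z ⇒ Z = n²a₀/r = 6² × 52.9 / 238 ≈ 8.00
Z = 8

8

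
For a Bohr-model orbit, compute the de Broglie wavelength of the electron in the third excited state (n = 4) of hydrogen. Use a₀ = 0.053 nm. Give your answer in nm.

1.3 nm

The Bohr quantisation condition is nλ = 2πr_n.
r_n = n²a₀/Z = 0.85 nm
λ = 2πr_n/n = 2π·0.85/4 = 1.3 nm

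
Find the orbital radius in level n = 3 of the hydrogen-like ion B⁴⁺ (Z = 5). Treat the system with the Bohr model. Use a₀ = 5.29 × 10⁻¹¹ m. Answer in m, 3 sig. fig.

9.52 × 10⁻¹¹ m

r_n = n²a₀/Z = 3² × 5.29 × 10⁻¹¹ / 5
    = 9 × 5.29 × 10⁻¹¹ / 5 = 9.52 × 10⁻¹¹ m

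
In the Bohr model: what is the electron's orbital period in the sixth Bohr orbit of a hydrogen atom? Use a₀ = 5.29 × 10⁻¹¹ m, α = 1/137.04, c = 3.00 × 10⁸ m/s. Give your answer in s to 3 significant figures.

r = n²a₀/Z = 6²·5.29 × 10⁻¹¹/1 = 1.90 × 10⁻⁹ m
v = Zαc/n = 1·0.00730·3.00 × 10⁸/6 = 3.65 × 10⁵ m/s
T = 2πr/v = 3.28 × 10⁻¹⁴ s

3.28 × 10⁻¹⁴ s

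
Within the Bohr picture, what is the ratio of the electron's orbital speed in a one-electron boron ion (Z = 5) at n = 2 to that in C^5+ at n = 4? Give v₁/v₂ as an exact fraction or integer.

v ∝ Z^1 · n^-1
v₁/v₂ = (5/6)^1 · (2/4)^-1 = 5/3

5/3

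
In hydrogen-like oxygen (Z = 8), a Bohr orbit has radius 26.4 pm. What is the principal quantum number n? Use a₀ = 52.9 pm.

2

r_n = n²a₀/Z ⇒ n² = rZ/a₀ = 26.4 × 8 / 52.9 ≈ 3.99
n = 2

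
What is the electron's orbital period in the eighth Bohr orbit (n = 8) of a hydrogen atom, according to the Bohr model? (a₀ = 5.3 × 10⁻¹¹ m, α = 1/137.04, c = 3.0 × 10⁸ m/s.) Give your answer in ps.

0.078 ps

r = n²a₀/Z = 8²·5.3 × 10⁻¹¹/1 = 3.4 × 10⁻⁹ m
v = Zαc/n = 1·0.0073·3.0 × 10⁸/8 = 2.7 × 10⁵ m/s
T = 2πr/v = 7.8 × 10⁻¹⁴ s = 0.078 ps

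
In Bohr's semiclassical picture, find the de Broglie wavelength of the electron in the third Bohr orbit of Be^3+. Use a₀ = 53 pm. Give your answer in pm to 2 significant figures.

250 pm

The Bohr quantisation condition is nλ = 2πr_n.
r_n = n²a₀/Z = 120 pm
λ = 2πr_n/n = 2π·120/3 = 250 pm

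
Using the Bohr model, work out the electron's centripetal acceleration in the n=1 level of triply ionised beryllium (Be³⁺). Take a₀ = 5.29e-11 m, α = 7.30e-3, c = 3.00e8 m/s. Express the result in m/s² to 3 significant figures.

5.80e24 m/s²

r = n²a₀/Z = 1.32e-11 m, v = Zαc/n = 8.76e6 m/s
a = v²/r = (8.76e6)² / 1.32e-11 = 5.80e24 m/s²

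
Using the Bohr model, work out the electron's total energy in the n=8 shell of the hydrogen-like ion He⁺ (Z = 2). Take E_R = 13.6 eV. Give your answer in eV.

E_n = −E_R·Z²/n² = −13.6 × 2²/8² = -0.850 eV

-0.850 eV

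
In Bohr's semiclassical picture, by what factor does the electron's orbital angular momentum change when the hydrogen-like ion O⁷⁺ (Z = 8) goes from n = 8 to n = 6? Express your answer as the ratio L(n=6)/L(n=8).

L = nℏ depends only on n, so L ∝ n.
L(n=6)/L(n=8) = (6/8)^1 = 3/4

3/4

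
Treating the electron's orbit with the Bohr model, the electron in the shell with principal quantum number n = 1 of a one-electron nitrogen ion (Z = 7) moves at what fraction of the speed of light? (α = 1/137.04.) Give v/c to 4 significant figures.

0.05108

v_n = Zαc/n, so v/c = Zα/n = 7 × 0.007297 / 1 = 0.05108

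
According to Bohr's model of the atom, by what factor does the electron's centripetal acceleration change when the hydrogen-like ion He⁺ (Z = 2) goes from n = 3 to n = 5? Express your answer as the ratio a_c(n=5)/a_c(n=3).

81/625

a_c ∝ Z^3 · n^-4; with Z fixed, a_c ∝ n^-4.
a_c(n=5)/a_c(n=3) = (5/3)^-4 = 81/625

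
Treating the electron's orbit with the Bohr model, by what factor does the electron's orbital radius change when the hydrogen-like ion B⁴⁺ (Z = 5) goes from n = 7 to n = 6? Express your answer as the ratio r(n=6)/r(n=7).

36/49

r ∝ Z^-1 · n^2; with Z fixed, r ∝ n^2.
r(n=6)/r(n=7) = (6/7)^2 = 36/49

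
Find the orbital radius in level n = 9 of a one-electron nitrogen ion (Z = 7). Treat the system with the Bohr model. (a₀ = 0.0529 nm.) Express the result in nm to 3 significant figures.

r_n = n²a₀/Z = 9² × 0.0529 / 7
    = 81 × 0.0529 / 7 = 0.612 nm

0.612 nm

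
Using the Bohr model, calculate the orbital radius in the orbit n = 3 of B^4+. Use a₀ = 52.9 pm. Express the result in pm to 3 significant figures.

95.2 pm

r_n = n²a₀/Z = 3² × 52.9 / 5
    = 9 × 52.9 / 5 = 95.2 pm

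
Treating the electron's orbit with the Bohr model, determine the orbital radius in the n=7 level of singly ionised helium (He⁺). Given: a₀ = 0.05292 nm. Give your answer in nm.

r_n = n²a₀/Z = 7² × 0.05292 / 2
    = 49 × 0.05292 / 2 = 1.297 nm

1.297 nm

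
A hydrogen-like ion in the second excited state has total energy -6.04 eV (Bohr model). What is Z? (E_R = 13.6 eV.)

E_n = −E_R Z²/n² ⇒ Z² = −E_n n²/E_R = 6.04 × 3² / 13.6 ≈ 4.00
Z = 2

2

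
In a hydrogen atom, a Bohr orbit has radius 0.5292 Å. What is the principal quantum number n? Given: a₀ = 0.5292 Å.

r_n = n²a₀/Z ⇒ n² = rZ/a₀ = 0.5292 × 1 / 0.5292 ≈ 1.00
n = 1

1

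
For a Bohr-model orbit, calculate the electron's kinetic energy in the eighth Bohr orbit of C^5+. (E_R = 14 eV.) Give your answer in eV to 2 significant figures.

For a Coulomb orbit the virial theorem gives K = −E_n.
E_n = −E_R·Z²/n², so K = E_R·Z²/n² = 14 × 6²/8² = 7.9 eV

7.9 eV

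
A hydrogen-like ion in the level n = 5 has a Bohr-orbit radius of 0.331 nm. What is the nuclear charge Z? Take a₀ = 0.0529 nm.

r_n = n²a₀/Z ⇒ Z = n²a₀/r = 5² × 0.0529 / 0.331 ≈ 4.00
Z = 4

4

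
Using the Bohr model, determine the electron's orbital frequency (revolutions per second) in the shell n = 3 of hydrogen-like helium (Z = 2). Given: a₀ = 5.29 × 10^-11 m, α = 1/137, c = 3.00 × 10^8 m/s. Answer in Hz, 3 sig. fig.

9.76 × 10^14 Hz

r = n²a₀/Z = 2.38 × 10^-10 m, v = Zαc/n = 1.46 × 10^6 m/s
f = v/(2πr) = 9.76 × 10^14 Hz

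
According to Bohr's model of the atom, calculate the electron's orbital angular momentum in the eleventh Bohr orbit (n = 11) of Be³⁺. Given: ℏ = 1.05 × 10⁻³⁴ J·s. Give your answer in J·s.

1.16 × 10⁻³³ J·s

L_n = nℏ = 11 × 1.05 × 10⁻³⁴ = 1.16 × 10⁻³³ J·s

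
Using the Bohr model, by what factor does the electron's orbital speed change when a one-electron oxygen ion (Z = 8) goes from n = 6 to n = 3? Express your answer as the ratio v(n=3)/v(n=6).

2

v ∝ Z^1 · n^-1; with Z fixed, v ∝ n^-1.
v(n=3)/v(n=6) = (3/6)^-1 = 2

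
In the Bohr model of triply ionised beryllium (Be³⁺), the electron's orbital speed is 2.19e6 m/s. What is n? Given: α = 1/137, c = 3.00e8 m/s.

4

v_n = Zαc/n ⇒ n = Zαc/v = 4 × 0.00730 × 3.00e8 / 2.19e6 ≈ 4.00
n = 4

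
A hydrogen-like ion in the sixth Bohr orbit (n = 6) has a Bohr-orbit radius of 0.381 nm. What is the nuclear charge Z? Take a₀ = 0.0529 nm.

5

r_n = n²a₀/Z ⇒ Z = n²a₀/r = 6² × 0.0529 / 0.381 ≈ 5.00
Z = 5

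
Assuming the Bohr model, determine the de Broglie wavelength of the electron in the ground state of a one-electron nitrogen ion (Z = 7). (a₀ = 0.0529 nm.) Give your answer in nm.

The Bohr quantisation condition is nλ = 2πr_n.
r_n = n²a₀/Z = 0.00756 nm
λ = 2πr_n/n = 2π·0.00756/1 = 0.0475 nm

0.0475 nm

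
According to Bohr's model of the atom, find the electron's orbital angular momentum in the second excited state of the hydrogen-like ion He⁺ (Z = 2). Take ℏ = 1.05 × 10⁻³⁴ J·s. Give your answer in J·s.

3.15 × 10⁻³⁴ J·s

L_n = nℏ = 3 × 1.05 × 10⁻³⁴ = 3.15 × 10⁻³⁴ J·s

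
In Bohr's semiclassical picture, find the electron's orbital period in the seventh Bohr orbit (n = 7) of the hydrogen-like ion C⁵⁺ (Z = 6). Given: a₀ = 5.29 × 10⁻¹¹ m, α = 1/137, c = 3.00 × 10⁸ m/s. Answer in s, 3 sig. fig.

1.45 × 10⁻¹⁵ s

r = n²a₀/Z = 7²·5.29 × 10⁻¹¹/6 = 4.32 × 10⁻¹⁰ m
v = Zαc/n = 6·0.00730·3.00 × 10⁸/7 = 1.88 × 10⁶ m/s
T = 2πr/v = 1.45 × 10⁻¹⁵ s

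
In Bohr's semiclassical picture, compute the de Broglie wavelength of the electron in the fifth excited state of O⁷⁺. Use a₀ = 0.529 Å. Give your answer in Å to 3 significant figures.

The Bohr quantisation condition is nλ = 2πr_n.
r_n = n²a₀/Z = 2.38 Å
λ = 2πr_n/n = 2π·2.38/6 = 2.49 Å

2.49 Å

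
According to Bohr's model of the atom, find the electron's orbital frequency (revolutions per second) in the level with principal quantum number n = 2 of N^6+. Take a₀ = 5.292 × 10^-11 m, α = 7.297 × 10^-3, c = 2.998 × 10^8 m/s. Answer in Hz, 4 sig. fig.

4.030 × 10^16 Hz

r = n²a₀/Z = 3.024 × 10^-11 m, v = Zαc/n = 7.657 × 10^6 m/s
f = v/(2πr) = 4.030 × 10^16 Hz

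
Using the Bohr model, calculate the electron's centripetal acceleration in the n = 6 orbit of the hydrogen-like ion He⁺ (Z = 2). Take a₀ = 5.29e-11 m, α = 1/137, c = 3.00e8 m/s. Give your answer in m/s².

5.60e20 m/s²

r = n²a₀/Z = 9.52e-10 m, v = Zαc/n = 7.30e5 m/s
a = v²/r = (7.30e5)² / 9.52e-10 = 5.60e20 m/s²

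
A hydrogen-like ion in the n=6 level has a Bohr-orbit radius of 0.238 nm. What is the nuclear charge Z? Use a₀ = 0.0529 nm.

r_n = n²a₀/Z ⇒ Z = n²a₀/r = 6² × 0.0529 / 0.238 ≈ 8.00
Z = 8

8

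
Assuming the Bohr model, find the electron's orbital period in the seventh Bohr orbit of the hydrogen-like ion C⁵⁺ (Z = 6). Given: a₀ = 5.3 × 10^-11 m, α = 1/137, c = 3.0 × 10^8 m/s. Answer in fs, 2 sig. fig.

r = n²a₀/Z = 7²·5.3 × 10^-11/6 = 4.3 × 10^-10 m
v = Zαc/n = 6·0.0073·3.0 × 10^8/7 = 1.9 × 10^6 m/s
T = 2πr/v = 1.4 × 10^-15 s = 1.4 fs

1.4 fs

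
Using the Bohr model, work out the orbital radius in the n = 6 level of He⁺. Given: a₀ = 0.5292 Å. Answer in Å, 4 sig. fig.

r_n = n²a₀/Z = 6² × 0.5292 / 2
    = 36 × 0.5292 / 2 = 9.526 Å

9.526 Å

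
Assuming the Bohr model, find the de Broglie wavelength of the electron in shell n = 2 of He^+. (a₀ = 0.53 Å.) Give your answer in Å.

The Bohr quantisation condition is nλ = 2πr_n.
r_n = n²a₀/Z = 1.1 Å
λ = 2πr_n/n = 2π·1.1/2 = 3.3 Å

3.3 Å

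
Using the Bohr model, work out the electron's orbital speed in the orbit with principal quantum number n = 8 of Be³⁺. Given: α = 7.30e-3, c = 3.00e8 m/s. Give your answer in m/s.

1.09e6 m/s

v_n = Zαc/n = 4 × 0.00730 × 3.00e8 / 8
    = 1.09e6 m/s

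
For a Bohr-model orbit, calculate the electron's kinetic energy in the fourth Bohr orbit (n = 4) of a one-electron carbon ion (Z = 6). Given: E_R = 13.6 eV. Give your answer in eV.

For a Coulomb orbit the virial theorem gives K = −E_n.
E_n = −E_R·Z²/n², so K = E_R·Z²/n² = 13.6 × 6²/4² = 30.6 eV

30.6 eV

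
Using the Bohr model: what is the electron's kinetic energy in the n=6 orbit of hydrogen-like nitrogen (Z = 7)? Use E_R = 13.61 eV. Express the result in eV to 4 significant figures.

For a Coulomb orbit the virial theorem gives K = −E_n.
E_n = −E_R·Z²/n², so K = E_R·Z²/n² = 13.61 × 7²/6² = 18.52 eV

18.52 eV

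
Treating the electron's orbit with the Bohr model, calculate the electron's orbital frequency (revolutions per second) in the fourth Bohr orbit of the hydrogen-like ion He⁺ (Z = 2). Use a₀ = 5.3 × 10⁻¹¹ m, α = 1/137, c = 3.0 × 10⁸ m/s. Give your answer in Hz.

4.1 × 10¹⁴ Hz

r = n²a₀/Z = 4.2 × 10⁻¹⁰ m, v = Zαc/n = 1.1 × 10⁶ m/s
f = v/(2πr) = 4.1 × 10¹⁴ Hz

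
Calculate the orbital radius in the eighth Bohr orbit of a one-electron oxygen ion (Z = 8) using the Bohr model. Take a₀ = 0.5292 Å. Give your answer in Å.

4.234 Å

r_n = n²a₀/Z = 8² × 0.5292 / 8
    = 64 × 0.5292 / 8 = 4.234 Å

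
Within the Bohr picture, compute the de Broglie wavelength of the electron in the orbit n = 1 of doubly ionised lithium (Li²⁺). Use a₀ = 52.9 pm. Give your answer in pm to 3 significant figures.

111 pm

The Bohr quantisation condition is nλ = 2πr_n.
r_n = n²a₀/Z = 17.6 pm
λ = 2πr_n/n = 2π·17.6/1 = 111 pm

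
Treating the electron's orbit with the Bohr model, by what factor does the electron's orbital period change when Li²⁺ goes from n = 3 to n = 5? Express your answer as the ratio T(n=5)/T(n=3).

125/27

T ∝ Z^-2 · n^3; with Z fixed, T ∝ n^3.
T(n=5)/T(n=3) = (5/3)^3 = 125/27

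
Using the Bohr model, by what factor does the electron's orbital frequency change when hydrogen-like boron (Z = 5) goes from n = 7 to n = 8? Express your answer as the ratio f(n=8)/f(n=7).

f ∝ Z^2 · n^-3; with Z fixed, f ∝ n^-3.
f(n=8)/f(n=7) = (8/7)^-3 = 343/512

343/512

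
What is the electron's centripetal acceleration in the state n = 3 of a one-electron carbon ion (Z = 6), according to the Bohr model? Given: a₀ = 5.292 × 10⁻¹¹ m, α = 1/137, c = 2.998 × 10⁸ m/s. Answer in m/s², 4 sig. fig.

r = n²a₀/Z = 7.938 × 10⁻¹¹ m, v = Zαc/n = 4.377 × 10⁶ m/s
a = v²/r = (4.377 × 10⁶)² / 7.938 × 10⁻¹¹ = 2.413 × 10²³ m/s²

2.413 × 10²³ m/s²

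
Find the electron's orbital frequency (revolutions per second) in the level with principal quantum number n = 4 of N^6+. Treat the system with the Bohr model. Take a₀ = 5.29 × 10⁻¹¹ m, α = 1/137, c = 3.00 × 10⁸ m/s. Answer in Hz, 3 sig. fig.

r = n²a₀/Z = 1.21 × 10⁻¹⁰ m, v = Zαc/n = 3.83 × 10⁶ m/s
f = v/(2πr) = 5.04 × 10¹⁵ Hz

5.04 × 10¹⁵ Hz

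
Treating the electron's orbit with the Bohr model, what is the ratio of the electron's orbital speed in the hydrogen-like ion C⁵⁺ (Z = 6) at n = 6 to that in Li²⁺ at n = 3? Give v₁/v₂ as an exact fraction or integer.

v ∝ Z^1 · n^-1
v₁/v₂ = (6/3)^1 · (6/3)^-1 = 1

1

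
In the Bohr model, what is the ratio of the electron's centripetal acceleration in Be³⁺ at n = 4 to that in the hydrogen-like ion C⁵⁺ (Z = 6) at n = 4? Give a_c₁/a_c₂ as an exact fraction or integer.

a_c ∝ Z^3 · n^-4
a_c₁/a_c₂ = (4/6)^3 · (4/4)^-4 = 8/27

8/27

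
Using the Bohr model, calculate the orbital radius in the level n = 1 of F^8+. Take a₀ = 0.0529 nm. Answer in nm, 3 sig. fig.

r_n = n²a₀/Z = 1² × 0.0529 / 9
    = 1 × 0.0529 / 9 = 0.00588 nm

0.00588 nm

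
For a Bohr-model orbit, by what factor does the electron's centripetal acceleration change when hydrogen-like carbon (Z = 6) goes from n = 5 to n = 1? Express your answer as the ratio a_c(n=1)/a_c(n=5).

a_c ∝ Z^3 · n^-4; with Z fixed, a_c ∝ n^-4.
a_c(n=1)/a_c(n=5) = (1/5)^-4 = 625

625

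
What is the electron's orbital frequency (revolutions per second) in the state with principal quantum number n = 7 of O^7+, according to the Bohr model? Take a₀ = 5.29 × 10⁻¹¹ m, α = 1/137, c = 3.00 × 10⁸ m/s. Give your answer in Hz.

1.23 × 10¹⁵ Hz

r = n²a₀/Z = 3.24 × 10⁻¹⁰ m, v = Zαc/n = 2.50 × 10⁶ m/s
f = v/(2πr) = 1.23 × 10¹⁵ Hz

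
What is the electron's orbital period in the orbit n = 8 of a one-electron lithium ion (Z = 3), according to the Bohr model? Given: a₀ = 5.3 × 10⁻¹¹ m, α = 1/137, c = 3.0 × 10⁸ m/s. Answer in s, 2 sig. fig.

8.7 × 10⁻¹⁵ s

r = n²a₀/Z = 8²·5.3 × 10⁻¹¹/3 = 1.1 × 10⁻⁹ m
v = Zαc/n = 3·0.0073·3.0 × 10⁸/8 = 8.2 × 10⁵ m/s
T = 2πr/v = 8.7 × 10⁻¹⁵ s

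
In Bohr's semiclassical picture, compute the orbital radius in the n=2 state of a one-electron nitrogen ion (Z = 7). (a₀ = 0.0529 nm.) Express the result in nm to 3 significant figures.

0.0302 nm

r_n = n²a₀/Z = 2² × 0.0529 / 7
    = 4 × 0.0529 / 7 = 0.0302 nm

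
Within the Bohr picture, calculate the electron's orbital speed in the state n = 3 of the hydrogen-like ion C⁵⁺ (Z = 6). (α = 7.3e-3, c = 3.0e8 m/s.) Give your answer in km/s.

v_n = Zαc/n = 6 × 0.0073 × 3.0e8 / 3
    = 4400 km/s

4400 km/s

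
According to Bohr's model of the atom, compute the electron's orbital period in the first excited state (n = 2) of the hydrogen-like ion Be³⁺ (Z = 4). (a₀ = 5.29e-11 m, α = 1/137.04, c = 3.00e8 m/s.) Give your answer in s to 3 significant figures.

r = n²a₀/Z = 2²·5.29e-11/4 = 5.29e-11 m
v = Zαc/n = 4·0.00730·3.00e8/2 = 4.38e6 m/s
T = 2πr/v = 7.59e-17 s

7.59e-17 s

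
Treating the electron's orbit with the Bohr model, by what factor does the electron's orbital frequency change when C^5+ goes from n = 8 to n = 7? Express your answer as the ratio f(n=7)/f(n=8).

512/343

f ∝ Z^2 · n^-3; with Z fixed, f ∝ n^-3.
f(n=7)/f(n=8) = (7/8)^-3 = 512/343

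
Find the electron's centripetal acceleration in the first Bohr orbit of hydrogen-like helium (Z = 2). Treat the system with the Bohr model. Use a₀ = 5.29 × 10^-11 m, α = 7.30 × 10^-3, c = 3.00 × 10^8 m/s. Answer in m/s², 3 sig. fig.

7.25 × 10^23 m/s²

r = n²a₀/Z = 2.65 × 10^-11 m, v = Zαc/n = 4.38 × 10^6 m/s
a = v²/r = (4.38 × 10^6)² / 2.65 × 10^-11 = 7.25 × 10^23 m/s²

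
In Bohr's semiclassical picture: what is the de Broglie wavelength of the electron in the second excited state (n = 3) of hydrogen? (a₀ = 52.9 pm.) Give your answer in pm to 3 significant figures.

The Bohr quantisation condition is nλ = 2πr_n.
r_n = n²a₀/Z = 476 pm
λ = 2πr_n/n = 2π·476/3 = 997 pm

997 pm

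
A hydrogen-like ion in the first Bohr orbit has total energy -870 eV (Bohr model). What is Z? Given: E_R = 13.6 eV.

E_n = −E_R Z²/n² ⇒ Z² = −E_n n²/E_R = 870 × 1² / 13.6 ≈ 63.97
Z = 8

8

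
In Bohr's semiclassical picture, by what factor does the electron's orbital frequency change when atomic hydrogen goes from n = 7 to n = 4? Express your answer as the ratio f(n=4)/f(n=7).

343/64

f ∝ Z^2 · n^-3; with Z fixed, f ∝ n^-3.
f(n=4)/f(n=7) = (4/7)^-3 = 343/64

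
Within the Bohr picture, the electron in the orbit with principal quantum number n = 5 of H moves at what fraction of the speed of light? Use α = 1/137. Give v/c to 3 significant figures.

0.00146

v_n = Zαc/n, so v/c = Zα/n = 1 × 0.00730 / 5 = 0.00146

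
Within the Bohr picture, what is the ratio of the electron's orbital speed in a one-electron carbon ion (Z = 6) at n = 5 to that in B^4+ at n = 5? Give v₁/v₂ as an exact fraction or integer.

v ∝ Z^1 · n^-1
v₁/v₂ = (6/5)^1 · (5/5)^-1 = 6/5

6/5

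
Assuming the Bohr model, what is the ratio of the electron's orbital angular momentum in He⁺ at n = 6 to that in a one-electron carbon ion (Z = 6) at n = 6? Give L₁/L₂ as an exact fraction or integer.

1

L = nℏ is independent of Z.
L₁/L₂ = n₁/n₂ = 6/6 = 1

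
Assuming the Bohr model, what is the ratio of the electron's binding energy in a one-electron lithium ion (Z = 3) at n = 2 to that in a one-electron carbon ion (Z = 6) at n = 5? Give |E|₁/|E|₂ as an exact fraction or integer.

25/16

|E| ∝ Z^2 · n^-2
|E|₁/|E|₂ = (3/6)^2 · (2/5)^-2 = 25/16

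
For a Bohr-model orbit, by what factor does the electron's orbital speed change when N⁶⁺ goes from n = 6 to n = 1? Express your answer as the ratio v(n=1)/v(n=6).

6

v ∝ Z^1 · n^-1; with Z fixed, v ∝ n^-1.
v(n=1)/v(n=6) = (1/6)^-1 = 6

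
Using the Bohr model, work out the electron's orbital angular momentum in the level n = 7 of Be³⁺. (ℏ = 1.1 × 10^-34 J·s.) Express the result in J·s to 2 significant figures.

L_n = nℏ = 7 × 1.1 × 10^-34 = 7.7 × 10^-34 J·s

7.7 × 10^-34 J·s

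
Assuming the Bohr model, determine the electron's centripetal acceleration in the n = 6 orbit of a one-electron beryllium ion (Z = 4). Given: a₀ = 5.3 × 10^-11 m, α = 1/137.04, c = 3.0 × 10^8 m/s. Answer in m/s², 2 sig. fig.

r = n²a₀/Z = 4.8 × 10^-10 m, v = Zαc/n = 1.5 × 10^6 m/s
a = v²/r = (1.5 × 10^6)² / 4.8 × 10^-10 = 4.5 × 10^21 m/s²

4.5 × 10^21 m/s²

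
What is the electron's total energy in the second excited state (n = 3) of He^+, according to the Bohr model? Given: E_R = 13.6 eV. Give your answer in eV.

-6.04 eV

E_n = −E_R·Z²/n² = −13.6 × 2²/3² = -6.04 eV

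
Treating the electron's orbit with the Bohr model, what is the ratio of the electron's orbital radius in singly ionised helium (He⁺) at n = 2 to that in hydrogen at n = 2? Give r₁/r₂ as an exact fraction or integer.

1/2

r ∝ Z^-1 · n^2
r₁/r₂ = (2/1)^-1 · (2/2)^2 = 1/2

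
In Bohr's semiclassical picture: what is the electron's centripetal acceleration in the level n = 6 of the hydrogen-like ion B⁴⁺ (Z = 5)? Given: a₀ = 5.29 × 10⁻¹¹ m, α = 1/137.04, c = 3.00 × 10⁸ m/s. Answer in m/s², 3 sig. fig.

r = n²a₀/Z = 3.81 × 10⁻¹⁰ m, v = Zαc/n = 1.82 × 10⁶ m/s
a = v²/r = (1.82 × 10⁶)² / 3.81 × 10⁻¹⁰ = 8.74 × 10²¹ m/s²

8.74 × 10²¹ m/s²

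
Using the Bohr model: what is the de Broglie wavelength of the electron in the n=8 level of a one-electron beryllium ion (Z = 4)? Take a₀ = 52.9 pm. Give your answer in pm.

The Bohr quantisation condition is nλ = 2πr_n.
r_n = n²a₀/Z = 846 pm
λ = 2πr_n/n = 2π·846/8 = 665 pm

665 pm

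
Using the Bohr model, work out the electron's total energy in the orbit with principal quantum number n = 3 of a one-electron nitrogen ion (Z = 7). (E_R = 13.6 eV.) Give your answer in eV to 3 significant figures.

-74.0 eV

E_n = −E_R·Z²/n² = −13.6 × 7²/3² = -74.0 eV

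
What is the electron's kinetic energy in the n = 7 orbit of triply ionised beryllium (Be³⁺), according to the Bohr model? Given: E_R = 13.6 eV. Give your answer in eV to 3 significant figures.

4.44 eV

For a Coulomb orbit the virial theorem gives K = −E_n.
E_n = −E_R·Z²/n², so K = E_R·Z²/n² = 13.6 × 4²/7² = 4.44 eV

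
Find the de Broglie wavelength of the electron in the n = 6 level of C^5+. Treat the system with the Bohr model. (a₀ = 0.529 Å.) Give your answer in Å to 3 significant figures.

The Bohr quantisation condition is nλ = 2πr_n.
r_n = n²a₀/Z = 3.17 Å
λ = 2πr_n/n = 2π·3.17/6 = 3.32 Å

3.32 Å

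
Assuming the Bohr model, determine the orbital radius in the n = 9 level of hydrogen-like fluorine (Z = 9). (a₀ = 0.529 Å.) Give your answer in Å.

r_n = n²a₀/Z = 9² × 0.529 / 9
    = 81 × 0.529 / 9 = 4.76 Å

4.76 Å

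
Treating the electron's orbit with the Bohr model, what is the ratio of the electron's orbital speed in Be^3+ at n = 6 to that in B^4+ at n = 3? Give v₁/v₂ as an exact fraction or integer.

v ∝ Z^1 · n^-1
v₁/v₂ = (4/5)^1 · (6/3)^-1 = 2/5

2/5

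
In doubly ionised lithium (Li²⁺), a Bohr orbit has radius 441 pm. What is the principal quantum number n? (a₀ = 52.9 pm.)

5

r_n = n²a₀/Z ⇒ n² = rZ/a₀ = 441 × 3 / 52.9 ≈ 25.01
n = 5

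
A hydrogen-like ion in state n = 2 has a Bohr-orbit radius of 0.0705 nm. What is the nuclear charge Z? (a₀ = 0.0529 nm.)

r_n = n²a₀/Z ⇒ Z = n²a₀/r = 2² × 0.0529 / 0.0705 ≈ 3.00
Z = 3

3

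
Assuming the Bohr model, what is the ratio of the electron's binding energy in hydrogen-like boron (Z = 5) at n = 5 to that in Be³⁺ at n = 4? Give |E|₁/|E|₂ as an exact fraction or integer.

1

|E| ∝ Z^2 · n^-2
|E|₁/|E|₂ = (5/4)^2 · (5/4)^-2 = 1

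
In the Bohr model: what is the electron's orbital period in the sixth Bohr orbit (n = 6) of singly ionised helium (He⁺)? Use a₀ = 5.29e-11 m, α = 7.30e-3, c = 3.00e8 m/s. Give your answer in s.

8.20e-15 s

r = n²a₀/Z = 6²·5.29e-11/2 = 9.52e-10 m
v = Zαc/n = 2·0.00730·3.00e8/6 = 7.30e5 m/s
T = 2πr/v = 8.20e-15 s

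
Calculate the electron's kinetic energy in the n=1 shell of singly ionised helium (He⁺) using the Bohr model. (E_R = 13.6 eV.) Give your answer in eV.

54.4 eV

For a Coulomb orbit the virial theorem gives K = −E_n.
E_n = −E_R·Z²/n², so K = E_R·Z²/n² = 13.6 × 2²/1² = 54.4 eV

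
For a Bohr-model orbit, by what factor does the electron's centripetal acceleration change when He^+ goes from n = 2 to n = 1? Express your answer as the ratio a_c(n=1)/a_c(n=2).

a_c ∝ Z^3 · n^-4; with Z fixed, a_c ∝ n^-4.
a_c(n=1)/a_c(n=2) = (1/2)^-4 = 16

16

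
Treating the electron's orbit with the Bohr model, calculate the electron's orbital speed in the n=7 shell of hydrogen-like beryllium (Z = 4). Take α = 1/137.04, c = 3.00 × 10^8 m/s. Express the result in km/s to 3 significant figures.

v_n = Zαc/n = 4 × 0.00730 × 3.00 × 10^8 / 7
    = 1250 km/s

1250 km/s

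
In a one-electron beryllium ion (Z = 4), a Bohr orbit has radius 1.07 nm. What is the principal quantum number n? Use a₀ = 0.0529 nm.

9

r_n = n²a₀/Z ⇒ n² = rZ/a₀ = 1.07 × 4 / 0.0529 ≈ 80.91
n = 9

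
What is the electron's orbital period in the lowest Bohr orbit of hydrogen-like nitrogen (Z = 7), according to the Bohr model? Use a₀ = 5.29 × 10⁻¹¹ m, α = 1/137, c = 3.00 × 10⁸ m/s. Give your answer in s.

r = n²a₀/Z = 1²·5.29 × 10⁻¹¹/7 = 7.56 × 10⁻¹² m
v = Zαc/n = 7·0.00730·3.00 × 10⁸/1 = 1.53 × 10⁷ m/s
T = 2πr/v = 3.10 × 10⁻¹⁸ s

3.10 × 10⁻¹⁸ s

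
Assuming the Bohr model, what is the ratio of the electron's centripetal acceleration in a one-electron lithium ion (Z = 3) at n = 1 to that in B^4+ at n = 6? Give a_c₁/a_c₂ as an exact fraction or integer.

a_c ∝ Z^3 · n^-4
a_c₁/a_c₂ = (3/5)^3 · (1/6)^-4 = 34992/125

34992/125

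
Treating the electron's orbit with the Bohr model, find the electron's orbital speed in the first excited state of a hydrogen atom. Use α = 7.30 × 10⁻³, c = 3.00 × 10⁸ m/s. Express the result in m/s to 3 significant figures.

v_n = Zαc/n = 1 × 0.00730 × 3.00 × 10⁸ / 2
    = 1.09 × 10⁶ m/s

1.09 × 10⁶ m/s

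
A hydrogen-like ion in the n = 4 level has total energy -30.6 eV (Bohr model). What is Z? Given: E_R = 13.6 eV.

6

E_n = −E_R Z²/n² ⇒ Z² = −E_n n²/E_R = 30.6 × 4² / 13.6 ≈ 36.00
Z = 6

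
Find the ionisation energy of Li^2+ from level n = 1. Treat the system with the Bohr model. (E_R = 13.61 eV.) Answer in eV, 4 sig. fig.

122.5 eV

E_n = −E_R·Z²/n² = −13.61 × 3²/1² eV = -122.5 eV
Ionisation energy = −E_n = 122.5 eV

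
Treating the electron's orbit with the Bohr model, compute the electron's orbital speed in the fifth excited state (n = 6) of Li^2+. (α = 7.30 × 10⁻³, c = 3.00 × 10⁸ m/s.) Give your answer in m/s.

v_n = Zαc/n = 3 × 0.00730 × 3.00 × 10⁸ / 6
    = 1.09 × 10⁶ m/s

1.09 × 10⁶ m/s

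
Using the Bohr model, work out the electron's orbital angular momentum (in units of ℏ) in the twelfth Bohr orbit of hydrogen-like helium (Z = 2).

12

L_n = nℏ, so L/ℏ = n = 12.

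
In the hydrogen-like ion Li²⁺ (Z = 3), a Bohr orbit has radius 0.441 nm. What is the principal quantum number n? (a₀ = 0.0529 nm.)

r_n = n²a₀/Z ⇒ n² = rZ/a₀ = 0.441 × 3 / 0.0529 ≈ 25.01
n = 5

5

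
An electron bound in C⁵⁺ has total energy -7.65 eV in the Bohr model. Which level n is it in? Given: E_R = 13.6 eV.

8

E_n = −E_R Z²/n² ⇒ n² = E_R Z²/(−E_n) = 13.6 × 6² / 7.65 ≈ 64.00
n = 8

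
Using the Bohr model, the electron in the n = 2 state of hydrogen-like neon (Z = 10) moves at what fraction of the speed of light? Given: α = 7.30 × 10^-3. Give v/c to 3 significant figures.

0.0365

v_n = Zαc/n, so v/c = Zα/n = 10 × 0.00730 / 2 = 0.0365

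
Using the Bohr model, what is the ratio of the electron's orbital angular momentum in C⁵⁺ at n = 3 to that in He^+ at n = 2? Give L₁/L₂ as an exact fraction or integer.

L = nℏ is independent of Z.
L₁/L₂ = n₁/n₂ = 3/2 = 3/2

3/2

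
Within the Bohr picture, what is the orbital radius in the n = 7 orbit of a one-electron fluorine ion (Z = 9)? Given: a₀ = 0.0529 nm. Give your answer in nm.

0.288 nm

r_n = n²a₀/Z = 7² × 0.0529 / 9
    = 49 × 0.0529 / 9 = 0.288 nm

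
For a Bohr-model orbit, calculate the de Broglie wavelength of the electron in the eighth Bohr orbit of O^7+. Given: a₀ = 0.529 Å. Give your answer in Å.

The Bohr quantisation condition is nλ = 2πr_n.
r_n = n²a₀/Z = 4.23 Å
λ = 2πr_n/n = 2π·4.23/8 = 3.32 Å

3.32 Å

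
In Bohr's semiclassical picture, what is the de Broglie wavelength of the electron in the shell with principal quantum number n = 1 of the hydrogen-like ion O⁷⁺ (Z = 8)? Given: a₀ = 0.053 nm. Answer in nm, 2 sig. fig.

0.042 nm

The Bohr quantisation condition is nλ = 2πr_n.
r_n = n²a₀/Z = 0.0066 nm
λ = 2πr_n/n = 2π·0.0066/1 = 0.042 nm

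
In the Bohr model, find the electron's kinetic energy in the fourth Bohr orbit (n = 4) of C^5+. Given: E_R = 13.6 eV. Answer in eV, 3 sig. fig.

For a Coulomb orbit the virial theorem gives K = −E_n.
E_n = −E_R·Z²/n², so K = E_R·Z²/n² = 13.6 × 6²/4² = 30.6 eV

30.6 eV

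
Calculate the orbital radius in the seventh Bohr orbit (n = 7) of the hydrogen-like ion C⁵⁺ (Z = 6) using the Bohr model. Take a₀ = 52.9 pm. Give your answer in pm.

432 pm

r_n = n²a₀/Z = 7² × 52.9 / 6
    = 49 × 52.9 / 6 = 432 pm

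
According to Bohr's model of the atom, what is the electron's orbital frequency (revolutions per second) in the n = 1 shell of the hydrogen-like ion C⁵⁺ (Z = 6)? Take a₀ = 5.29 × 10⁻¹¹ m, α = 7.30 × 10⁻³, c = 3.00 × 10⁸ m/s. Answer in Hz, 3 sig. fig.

r = n²a₀/Z = 8.82 × 10⁻¹² m, v = Zαc/n = 1.31 × 10⁷ m/s
f = v/(2πr) = 2.37 × 10¹⁷ Hz

2.37 × 10¹⁷ Hz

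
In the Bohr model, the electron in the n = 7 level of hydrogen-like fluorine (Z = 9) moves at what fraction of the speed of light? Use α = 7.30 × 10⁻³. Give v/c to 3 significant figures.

0.00939

v_n = Zαc/n, so v/c = Zα/n = 9 × 0.00730 / 7 = 0.00939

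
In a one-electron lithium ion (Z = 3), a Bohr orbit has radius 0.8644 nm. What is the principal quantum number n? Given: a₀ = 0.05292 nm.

7

r_n = n²a₀/Z ⇒ n² = rZ/a₀ = 0.8644 × 3 / 0.05292 ≈ 49.00
n = 7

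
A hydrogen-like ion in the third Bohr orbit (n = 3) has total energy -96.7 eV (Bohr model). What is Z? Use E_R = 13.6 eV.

E_n = −E_R Z²/n² ⇒ Z² = −E_n n²/E_R = 96.7 × 3² / 13.6 ≈ 63.99
Z = 8

8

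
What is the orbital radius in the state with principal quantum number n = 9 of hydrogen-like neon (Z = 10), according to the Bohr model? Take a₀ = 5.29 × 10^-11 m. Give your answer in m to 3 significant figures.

4.28 × 10^-10 m

r_n = n²a₀/Z = 9² × 5.29 × 10^-11 / 10
    = 81 × 5.29 × 10^-11 / 10 = 4.28 × 10^-10 m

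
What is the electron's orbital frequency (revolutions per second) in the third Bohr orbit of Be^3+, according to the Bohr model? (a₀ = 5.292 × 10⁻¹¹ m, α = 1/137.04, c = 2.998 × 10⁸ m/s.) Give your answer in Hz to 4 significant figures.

3.899 × 10¹⁵ Hz

r = n²a₀/Z = 1.191 × 10⁻¹⁰ m, v = Zαc/n = 2.917 × 10⁶ m/s
f = v/(2πr) = 3.899 × 10¹⁵ Hz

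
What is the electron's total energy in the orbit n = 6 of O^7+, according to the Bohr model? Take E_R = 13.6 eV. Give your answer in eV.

E_n = −E_R·Z²/n² = −13.6 × 8²/6² = -24.2 eV

-24.2 eV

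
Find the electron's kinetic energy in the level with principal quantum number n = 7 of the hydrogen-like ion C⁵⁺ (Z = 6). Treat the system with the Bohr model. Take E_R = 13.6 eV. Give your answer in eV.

For a Coulomb orbit the virial theorem gives K = −E_n.
E_n = −E_R·Z²/n², so K = E_R·Z²/n² = 13.6 × 6²/7² = 9.99 eV

9.99 eV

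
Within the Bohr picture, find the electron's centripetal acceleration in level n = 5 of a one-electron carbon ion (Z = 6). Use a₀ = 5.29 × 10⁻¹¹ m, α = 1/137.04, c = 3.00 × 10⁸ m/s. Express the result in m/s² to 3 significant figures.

3.13 × 10²² m/s²

r = n²a₀/Z = 2.20 × 10⁻¹⁰ m, v = Zαc/n = 2.63 × 10⁶ m/s
a = v²/r = (2.63 × 10⁶)² / 2.20 × 10⁻¹⁰ = 3.13 × 10²² m/s²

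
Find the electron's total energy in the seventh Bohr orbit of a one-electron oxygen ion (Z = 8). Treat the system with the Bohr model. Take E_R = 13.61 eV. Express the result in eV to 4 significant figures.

-17.78 eV

E_n = −E_R·Z²/n² = −13.61 × 8²/7² = -17.78 eV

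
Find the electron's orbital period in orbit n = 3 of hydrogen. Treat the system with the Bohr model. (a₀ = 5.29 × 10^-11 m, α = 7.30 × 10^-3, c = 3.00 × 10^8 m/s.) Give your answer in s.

r = n²a₀/Z = 3²·5.29 × 10^-11/1 = 4.76 × 10^-10 m
v = Zαc/n = 1·0.00730·3.00 × 10^8/3 = 7.30 × 10^5 m/s
T = 2πr/v = 4.10 × 10^-15 s

4.10 × 10^-15 s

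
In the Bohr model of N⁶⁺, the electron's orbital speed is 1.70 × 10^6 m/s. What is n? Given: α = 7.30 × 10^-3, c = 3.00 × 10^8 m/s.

v_n = Zαc/n ⇒ n = Zαc/v = 7 × 0.00730 × 3.00 × 10^8 / 1.70 × 10^6 ≈ 9.02
n = 9

9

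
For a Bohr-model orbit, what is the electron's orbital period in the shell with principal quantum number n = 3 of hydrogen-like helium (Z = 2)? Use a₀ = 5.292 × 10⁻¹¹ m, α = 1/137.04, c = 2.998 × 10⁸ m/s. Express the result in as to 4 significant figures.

r = n²a₀/Z = 3²·5.292 × 10⁻¹¹/2 = 2.381 × 10⁻¹⁰ m
v = Zαc/n = 2·0.007297·2.998 × 10⁸/3 = 1.458 × 10⁶ m/s
T = 2πr/v = 1.026 × 10⁻¹⁵ s = 1026 as

1026 as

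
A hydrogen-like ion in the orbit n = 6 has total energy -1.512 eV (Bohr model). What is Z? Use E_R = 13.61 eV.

E_n = −E_R Z²/n² ⇒ Z² = −E_n n²/E_R = 1.512 × 6² / 13.61 ≈ 4.00
Z = 2

2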